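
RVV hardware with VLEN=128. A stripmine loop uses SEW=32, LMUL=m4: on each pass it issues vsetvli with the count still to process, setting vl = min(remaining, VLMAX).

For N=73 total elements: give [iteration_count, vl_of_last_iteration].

VLMAX = VLEN×LMUL/SEW = 128×4/32 = 16
N=73: ⌈73/16⌉ = 5 iters; last vl = 73 − 4×16 = 9

[iterations, last_vl] = [5, 9]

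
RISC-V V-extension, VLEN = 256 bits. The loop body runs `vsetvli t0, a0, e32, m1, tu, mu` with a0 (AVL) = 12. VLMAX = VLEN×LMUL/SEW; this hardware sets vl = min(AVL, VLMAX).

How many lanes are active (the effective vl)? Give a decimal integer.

VLMAX = VLEN×LMUL/SEW = 256×1/32 = 8
vl ← min(12, 8) = 8

vl = 8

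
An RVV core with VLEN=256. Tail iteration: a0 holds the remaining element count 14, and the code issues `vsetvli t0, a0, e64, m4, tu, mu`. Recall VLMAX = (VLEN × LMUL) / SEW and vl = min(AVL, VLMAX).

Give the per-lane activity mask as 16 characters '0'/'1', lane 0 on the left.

predicate = 1111111111111100

VLMAX = VLEN×LMUL/SEW = 256×4/64 = 16
AVL=14 ≤ VLMAX=16, so vl = 14
bits (lane 0 leftmost): 1111111111111100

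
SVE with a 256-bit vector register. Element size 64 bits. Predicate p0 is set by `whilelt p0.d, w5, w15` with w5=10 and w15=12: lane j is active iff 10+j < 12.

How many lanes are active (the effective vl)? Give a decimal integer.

lane count: 256 div 64 = 4
p0[j] = (10+j < 12); true for j=0..1 → 2 lanes set

vl = 2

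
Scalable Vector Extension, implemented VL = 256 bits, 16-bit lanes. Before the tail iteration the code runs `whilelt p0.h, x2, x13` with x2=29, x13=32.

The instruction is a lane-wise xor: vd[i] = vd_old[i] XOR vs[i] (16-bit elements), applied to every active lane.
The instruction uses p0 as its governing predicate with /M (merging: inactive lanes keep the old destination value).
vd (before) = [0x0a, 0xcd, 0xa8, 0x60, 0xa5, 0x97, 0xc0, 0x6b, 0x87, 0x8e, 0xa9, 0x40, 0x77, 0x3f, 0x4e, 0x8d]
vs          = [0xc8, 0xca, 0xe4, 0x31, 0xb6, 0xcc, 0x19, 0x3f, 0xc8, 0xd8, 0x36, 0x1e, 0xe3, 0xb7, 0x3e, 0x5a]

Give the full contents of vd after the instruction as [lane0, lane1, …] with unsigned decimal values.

vd = [194, 7, 76, 96, 165, 151, 192, 107, 135, 142, 169, 64, 119, 63, 78, 141]

256-bit reg / 16-bit elem → 16 lanes
whilelt: lane j active iff 29+j < 32 → j < 3 → 3 active
[0] xor(0x0a,0xc8) = 0xc2
[1] xor(0xcd,0xca) = 0x07
[2] xor(0xa8,0xe4) = 0x4c
[3] tail/keep = 0x60
[4] tail/keep = 0xa5
[5] tail/keep = 0x97
[6] tail/keep = 0xc0
[7] tail/keep = 0x6b
[8] tail/keep = 0x87
[9] tail/keep = 0x8e
[10] tail/keep = 0xa9
[11] tail/keep = 0x40
[12] tail/keep = 0x77
[13] tail/keep = 0x3f
[14] tail/keep = 0x4e
[15] tail/keep = 0x8d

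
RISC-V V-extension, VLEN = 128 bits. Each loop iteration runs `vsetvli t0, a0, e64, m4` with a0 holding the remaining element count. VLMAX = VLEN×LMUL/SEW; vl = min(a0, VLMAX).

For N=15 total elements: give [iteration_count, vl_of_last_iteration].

lanes per group: 128·4/64 = 8
15 elements at 8/iter → 2 passes, remainder 7 on the last

[iterations, last_vl] = [2, 7]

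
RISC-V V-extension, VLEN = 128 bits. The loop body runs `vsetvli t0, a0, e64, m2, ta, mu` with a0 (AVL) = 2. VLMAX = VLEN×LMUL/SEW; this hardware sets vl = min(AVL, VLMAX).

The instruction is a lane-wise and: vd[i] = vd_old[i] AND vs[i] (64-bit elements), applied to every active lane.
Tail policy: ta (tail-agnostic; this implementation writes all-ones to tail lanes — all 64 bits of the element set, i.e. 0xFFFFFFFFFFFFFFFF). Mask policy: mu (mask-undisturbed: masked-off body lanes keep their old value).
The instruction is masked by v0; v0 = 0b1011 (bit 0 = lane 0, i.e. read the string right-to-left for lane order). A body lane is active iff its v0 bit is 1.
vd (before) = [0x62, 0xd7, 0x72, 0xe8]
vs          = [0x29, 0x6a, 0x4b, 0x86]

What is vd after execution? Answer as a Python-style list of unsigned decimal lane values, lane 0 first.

vd = [32, 66, 18446744073709551615, 18446744073709551615]

lanes per group: 128·2/64 = 4
vl = min(AVL, VLMAX) = min(2, 4) = 2
[0] and(0x62,0x29) = 0x20
[1] and(0xd7,0x6a) = 0x42
[2] tail/ones = 0xffffffffffffffff
[3] tail/ones = 0xffffffffffffffff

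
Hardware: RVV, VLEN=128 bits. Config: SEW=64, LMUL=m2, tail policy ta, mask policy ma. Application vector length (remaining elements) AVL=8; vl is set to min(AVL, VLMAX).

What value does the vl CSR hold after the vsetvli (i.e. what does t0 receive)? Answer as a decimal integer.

VLMAX = (128 × 2) / 64 = 4 lanes
vl = min(AVL, VLMAX) = min(8, 4) = 4

vl = 4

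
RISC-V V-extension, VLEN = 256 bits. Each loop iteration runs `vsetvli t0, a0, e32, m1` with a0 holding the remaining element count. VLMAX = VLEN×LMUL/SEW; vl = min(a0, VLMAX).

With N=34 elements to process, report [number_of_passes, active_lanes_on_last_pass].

VLMAX = (256 × 1) / 32 = 8 lanes
iterations = ceil(34/8) = 5; final-pass vl = 2

[iterations, last_vl] = [5, 2]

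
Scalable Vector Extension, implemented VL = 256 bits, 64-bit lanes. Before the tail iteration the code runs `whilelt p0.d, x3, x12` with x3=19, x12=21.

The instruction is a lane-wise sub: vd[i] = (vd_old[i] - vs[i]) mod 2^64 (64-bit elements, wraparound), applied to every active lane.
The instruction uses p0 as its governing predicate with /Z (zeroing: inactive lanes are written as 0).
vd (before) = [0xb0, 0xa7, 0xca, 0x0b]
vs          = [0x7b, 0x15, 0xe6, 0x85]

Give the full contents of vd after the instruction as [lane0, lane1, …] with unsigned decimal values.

register lanes = 256/64 = 4
p0[j] = (19+j < 21); true for j=0..1 → 2 lanes set
[0] sub(0xb0,0x7b) = 0x35
[1] sub(0xa7,0x15) = 0x92
[2] tail/zero = 0x00
[3] tail/zero = 0x00

vd = [53, 146, 0, 0]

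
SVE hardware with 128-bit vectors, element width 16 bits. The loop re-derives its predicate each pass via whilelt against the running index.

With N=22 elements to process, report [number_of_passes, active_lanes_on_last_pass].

[iterations, last_vl] = [3, 6]

register lanes = 128/16 = 8
iterations = ceil(22/8) = 3; final-pass vl = 6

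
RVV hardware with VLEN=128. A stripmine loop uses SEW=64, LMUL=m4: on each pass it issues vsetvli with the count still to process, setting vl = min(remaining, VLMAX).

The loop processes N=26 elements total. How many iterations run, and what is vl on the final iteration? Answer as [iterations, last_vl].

[iterations, last_vl] = [4, 2]

VLMAX = VLEN×LMUL/SEW = 128×4/64 = 8
iterations = ceil(26/8) = 4; final-pass vl = 2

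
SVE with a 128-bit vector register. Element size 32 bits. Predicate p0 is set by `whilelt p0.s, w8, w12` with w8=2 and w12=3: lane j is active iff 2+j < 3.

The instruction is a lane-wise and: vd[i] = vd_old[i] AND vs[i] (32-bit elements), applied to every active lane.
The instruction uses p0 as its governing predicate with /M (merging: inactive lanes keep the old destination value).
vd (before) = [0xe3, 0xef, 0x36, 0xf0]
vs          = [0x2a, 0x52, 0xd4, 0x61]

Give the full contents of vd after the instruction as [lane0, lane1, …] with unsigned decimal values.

register lanes = 128/32 = 4
p0[j] = (2+j < 3); true for j=0..0 → 1 lanes set
[0] and(0xe3,0x2a) = 0x22
[1] tail/keep = 0xef
[2] tail/keep = 0x36
[3] tail/keep = 0xf0

vd = [34, 239, 54, 240]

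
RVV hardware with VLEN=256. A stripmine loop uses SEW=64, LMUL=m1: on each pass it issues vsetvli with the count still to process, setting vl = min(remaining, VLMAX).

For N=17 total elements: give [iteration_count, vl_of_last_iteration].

VLMAX = (256 × 1) / 64 = 4 lanes
iterations = ceil(17/4) = 5; final-pass vl = 1

[iterations, last_vl] = [5, 1]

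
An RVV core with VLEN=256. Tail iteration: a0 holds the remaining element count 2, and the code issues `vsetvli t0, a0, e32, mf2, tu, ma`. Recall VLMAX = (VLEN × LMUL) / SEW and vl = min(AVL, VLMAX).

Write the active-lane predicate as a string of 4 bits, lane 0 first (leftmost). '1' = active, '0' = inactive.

VLMAX = (256 × 1/2) / 32 = 4 lanes
vl = min(AVL, VLMAX) = min(2, 4) = 2
bits (lane 0 leftmost): 1100

predicate = 1100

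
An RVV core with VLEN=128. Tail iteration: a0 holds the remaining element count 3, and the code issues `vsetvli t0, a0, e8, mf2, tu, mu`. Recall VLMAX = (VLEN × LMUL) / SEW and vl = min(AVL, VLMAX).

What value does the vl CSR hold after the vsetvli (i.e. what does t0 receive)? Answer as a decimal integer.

vl = 3

VLMAX = (128 × 1/2) / 8 = 8 lanes
AVL=3 ≤ VLMAX=8, so vl = 3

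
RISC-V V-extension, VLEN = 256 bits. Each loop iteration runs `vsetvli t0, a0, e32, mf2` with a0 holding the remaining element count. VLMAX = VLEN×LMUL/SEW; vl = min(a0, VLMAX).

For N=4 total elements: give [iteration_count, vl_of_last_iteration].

[iterations, last_vl] = [1, 4]

VLMAX = (256 × 1/2) / 32 = 4 lanes
4 elements at 4/iter → 1 passes, remainder 4 on the last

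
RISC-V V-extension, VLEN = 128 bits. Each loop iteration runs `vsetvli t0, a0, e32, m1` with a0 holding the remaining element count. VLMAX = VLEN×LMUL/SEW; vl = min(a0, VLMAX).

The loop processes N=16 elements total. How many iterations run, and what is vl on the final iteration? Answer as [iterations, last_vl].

[iterations, last_vl] = [4, 4]

VLMAX = (128 × 1) / 32 = 4 lanes
iterations = ceil(16/4) = 4; final-pass vl = 4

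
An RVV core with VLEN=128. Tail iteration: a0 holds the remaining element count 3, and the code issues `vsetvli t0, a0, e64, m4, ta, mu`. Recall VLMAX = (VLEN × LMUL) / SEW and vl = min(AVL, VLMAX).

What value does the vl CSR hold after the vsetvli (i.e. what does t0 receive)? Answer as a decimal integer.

VLMAX = (128 × 4) / 64 = 8 lanes
vl = min(AVL, VLMAX) = min(3, 8) = 3

vl = 3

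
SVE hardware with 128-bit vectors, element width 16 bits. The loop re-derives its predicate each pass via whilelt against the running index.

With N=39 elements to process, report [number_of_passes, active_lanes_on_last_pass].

[iterations, last_vl] = [5, 7]

register lanes = 128/16 = 8
N=39: ⌈39/8⌉ = 5 iters; last vl = 39 − 4×8 = 7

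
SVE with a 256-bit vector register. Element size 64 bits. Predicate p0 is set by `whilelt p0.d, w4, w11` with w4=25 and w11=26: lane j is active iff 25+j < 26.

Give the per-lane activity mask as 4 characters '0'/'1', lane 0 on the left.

256-bit reg / 64-bit elem → 4 lanes
whilelt: lane j active iff 25+j < 26 → j < 1 → 1 active
bits (lane 0 leftmost): 1000

predicate = 1000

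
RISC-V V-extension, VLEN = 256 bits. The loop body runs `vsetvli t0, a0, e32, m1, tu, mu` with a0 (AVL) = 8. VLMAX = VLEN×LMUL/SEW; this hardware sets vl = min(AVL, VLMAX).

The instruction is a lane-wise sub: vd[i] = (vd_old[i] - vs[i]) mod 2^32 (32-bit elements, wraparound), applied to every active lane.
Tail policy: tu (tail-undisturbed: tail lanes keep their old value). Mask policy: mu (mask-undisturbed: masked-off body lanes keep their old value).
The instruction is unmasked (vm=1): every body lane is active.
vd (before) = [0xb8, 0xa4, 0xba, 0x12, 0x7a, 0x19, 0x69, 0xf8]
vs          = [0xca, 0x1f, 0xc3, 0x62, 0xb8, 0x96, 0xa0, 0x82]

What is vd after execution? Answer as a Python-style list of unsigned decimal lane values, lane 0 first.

VLMAX = (256 × 1) / 32 = 8 lanes
vl ← min(8, 8) = 8
vd[0] sub(0xb8,0xca) -> 0xffffffee
vd[1] sub(0xa4,0x1f) -> 0x85
vd[2] sub(0xba,0xc3) -> 0xfffffff7
vd[3] sub(0x12,0x62) -> 0xffffffb0
vd[4] sub(0x7a,0xb8) -> 0xffffffc2
vd[5] sub(0x19,0x96) -> 0xffffff83
vd[6] sub(0x69,0xa0) -> 0xffffffc9
vd[7] sub(0xf8,0x82) -> 0x76

vd = [4294967278, 133, 4294967287, 4294967216, 4294967234, 4294967171, 4294967241, 118]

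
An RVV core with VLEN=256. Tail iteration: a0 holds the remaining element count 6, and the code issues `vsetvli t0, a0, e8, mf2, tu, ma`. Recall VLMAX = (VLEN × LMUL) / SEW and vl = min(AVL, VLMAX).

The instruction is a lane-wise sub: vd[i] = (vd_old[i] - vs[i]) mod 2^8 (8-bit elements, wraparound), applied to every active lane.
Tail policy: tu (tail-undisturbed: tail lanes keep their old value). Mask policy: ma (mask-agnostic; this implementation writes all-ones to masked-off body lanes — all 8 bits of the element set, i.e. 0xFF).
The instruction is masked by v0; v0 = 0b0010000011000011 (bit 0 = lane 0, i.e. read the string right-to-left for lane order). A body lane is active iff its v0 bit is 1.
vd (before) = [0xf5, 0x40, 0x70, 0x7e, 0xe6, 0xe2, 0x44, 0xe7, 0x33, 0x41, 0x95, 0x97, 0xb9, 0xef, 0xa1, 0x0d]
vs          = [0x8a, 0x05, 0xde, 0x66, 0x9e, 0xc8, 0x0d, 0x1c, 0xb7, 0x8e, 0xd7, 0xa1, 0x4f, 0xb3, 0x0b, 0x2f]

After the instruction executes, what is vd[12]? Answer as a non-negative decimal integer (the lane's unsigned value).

vd[12] = 185

VLMAX = VLEN×LMUL/SEW = 256×1/2/8 = 16
vl = min(AVL, VLMAX) = min(6, 16) = 6
  i=0: sub(0xf5,0x8a) → 107
  i=1: sub(0x40,0x05) → 59
  i=2: mask-off/ones → 255
  i=3: mask-off/ones → 255
  i=4: mask-off/ones → 255
  i=5: mask-off/ones → 255
  i=6: tail/keep → 68
  i=7: tail/keep → 231
  i=8: tail/keep → 51
  i=9: tail/keep → 65
  i=10: tail/keep → 149
  i=11: tail/keep → 151
  i=12: tail/keep → 185
  i=13: tail/keep → 239
  i=14: tail/keep → 161
  i=15: tail/keep → 13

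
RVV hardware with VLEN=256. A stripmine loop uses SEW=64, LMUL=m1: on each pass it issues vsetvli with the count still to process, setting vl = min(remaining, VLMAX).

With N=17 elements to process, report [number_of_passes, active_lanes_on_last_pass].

[iterations, last_vl] = [5, 1]

VLMAX = VLEN×LMUL/SEW = 256×1/64 = 4
17 elements at 4/iter → 5 passes, remainder 1 on the last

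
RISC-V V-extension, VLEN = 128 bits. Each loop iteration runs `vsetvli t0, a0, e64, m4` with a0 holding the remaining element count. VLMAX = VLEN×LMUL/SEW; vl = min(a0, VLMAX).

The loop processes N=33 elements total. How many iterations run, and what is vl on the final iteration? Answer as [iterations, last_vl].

VLMAX = (128 × 4) / 64 = 8 lanes
33 elements at 8/iter → 5 passes, remainder 1 on the last

[iterations, last_vl] = [5, 1]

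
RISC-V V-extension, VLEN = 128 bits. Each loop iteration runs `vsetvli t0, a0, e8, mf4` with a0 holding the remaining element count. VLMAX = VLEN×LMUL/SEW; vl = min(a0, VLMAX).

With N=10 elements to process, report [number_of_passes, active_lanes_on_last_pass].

VLMAX = VLEN×LMUL/SEW = 128×1/4/8 = 4
10 elements at 4/iter → 3 passes, remainder 2 on the last

[iterations, last_vl] = [3, 2]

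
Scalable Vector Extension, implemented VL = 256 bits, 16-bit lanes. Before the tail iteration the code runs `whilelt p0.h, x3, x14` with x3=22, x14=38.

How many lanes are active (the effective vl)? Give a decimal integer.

register lanes = 256/16 = 16
active while 22+j < 38, i.e. j ∈ [0,16) capped at 16 ⇒ 16

vl = 16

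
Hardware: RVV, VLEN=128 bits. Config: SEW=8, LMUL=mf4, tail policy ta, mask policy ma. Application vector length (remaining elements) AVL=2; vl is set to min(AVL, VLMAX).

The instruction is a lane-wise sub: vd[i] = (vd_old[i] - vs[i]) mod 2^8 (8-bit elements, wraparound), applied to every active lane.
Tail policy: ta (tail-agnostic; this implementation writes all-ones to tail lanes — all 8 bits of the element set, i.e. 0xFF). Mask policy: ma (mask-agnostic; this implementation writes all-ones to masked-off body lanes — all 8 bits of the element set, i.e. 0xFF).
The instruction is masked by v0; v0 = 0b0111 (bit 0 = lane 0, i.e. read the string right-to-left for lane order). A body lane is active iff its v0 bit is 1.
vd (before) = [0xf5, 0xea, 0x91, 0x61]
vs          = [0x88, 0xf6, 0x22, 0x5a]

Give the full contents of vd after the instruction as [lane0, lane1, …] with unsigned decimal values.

vd = [109, 244, 255, 255]

VLMAX = VLEN×LMUL/SEW = 128×1/4/8 = 4
AVL=2 ≤ VLMAX=4, so vl = 2
lane  0: sub(0xf5,0x88) ⇒ 0x6d
lane  1: sub(0xea,0xf6) ⇒ 0xf4
lane  2: tail/ones ⇒ 0xff
lane  3: tail/ones ⇒ 0xff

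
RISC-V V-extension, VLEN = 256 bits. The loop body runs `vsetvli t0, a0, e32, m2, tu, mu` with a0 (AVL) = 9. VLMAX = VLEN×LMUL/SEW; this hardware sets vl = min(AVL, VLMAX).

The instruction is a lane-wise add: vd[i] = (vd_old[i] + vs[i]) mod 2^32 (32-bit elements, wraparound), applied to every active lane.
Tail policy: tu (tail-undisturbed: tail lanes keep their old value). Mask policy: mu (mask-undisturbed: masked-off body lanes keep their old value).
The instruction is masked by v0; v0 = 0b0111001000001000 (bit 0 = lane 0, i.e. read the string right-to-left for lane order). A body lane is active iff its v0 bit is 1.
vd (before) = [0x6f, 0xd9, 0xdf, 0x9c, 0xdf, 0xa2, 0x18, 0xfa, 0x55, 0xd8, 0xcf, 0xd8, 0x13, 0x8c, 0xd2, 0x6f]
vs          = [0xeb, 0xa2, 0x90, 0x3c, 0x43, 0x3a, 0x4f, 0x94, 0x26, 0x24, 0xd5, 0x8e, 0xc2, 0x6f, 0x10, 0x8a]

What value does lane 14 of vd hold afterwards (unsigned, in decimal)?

vd[14] = 210

VLMAX = VLEN×LMUL/SEW = 256×2/32 = 16
vl ← min(9, 16) = 9
lane  0: mask-off/keep ⇒ 0x6f
lane  1: mask-off/keep ⇒ 0xd9
lane  2: mask-off/keep ⇒ 0xdf
lane  3: add(0x9c,0x3c) ⇒ 0xd8
lane  4: mask-off/keep ⇒ 0xdf
lane  5: mask-off/keep ⇒ 0xa2
lane  6: mask-off/keep ⇒ 0x18
lane  7: mask-off/keep ⇒ 0xfa
lane  8: mask-off/keep ⇒ 0x55
lane  9: tail/keep ⇒ 0xd8
lane 10: tail/keep ⇒ 0xcf
lane 11: tail/keep ⇒ 0xd8
lane 12: tail/keep ⇒ 0x13
lane 13: tail/keep ⇒ 0x8c
lane 14: tail/keep ⇒ 0xd2
lane 15: tail/keep ⇒ 0x6f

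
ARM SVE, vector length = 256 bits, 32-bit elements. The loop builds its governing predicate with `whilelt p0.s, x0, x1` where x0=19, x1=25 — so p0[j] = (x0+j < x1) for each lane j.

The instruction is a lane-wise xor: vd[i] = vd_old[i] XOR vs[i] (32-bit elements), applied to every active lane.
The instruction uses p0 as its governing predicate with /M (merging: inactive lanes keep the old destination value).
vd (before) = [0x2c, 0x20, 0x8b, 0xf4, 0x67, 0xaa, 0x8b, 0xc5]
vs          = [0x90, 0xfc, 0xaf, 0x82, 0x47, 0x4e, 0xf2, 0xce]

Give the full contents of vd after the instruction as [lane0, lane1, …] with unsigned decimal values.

register lanes = 256/32 = 8
p0[j] = (19+j < 25); true for j=0..5 → 6 lanes set
[0] xor(0x2c,0x90) = 0xbc
[1] xor(0x20,0xfc) = 0xdc
[2] xor(0x8b,0xaf) = 0x24
[3] xor(0xf4,0x82) = 0x76
[4] xor(0x67,0x47) = 0x20
[5] xor(0xaa,0x4e) = 0xe4
[6] tail/keep = 0x8b
[7] tail/keep = 0xc5

vd = [188, 220, 36, 118, 32, 228, 139, 197]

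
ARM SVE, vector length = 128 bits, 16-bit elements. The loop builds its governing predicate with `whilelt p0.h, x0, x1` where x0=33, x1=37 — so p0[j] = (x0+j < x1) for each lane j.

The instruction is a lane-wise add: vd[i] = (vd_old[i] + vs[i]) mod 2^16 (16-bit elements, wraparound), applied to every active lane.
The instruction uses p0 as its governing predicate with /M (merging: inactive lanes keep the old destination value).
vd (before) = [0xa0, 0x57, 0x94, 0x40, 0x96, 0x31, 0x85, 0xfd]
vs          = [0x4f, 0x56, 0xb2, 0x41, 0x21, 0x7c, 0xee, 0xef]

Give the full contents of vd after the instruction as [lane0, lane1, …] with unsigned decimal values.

vd = [239, 173, 326, 129, 150, 49, 133, 253]

register lanes = 128/16 = 8
active while 33+j < 37, i.e. j ∈ [0,4) capped at 8 ⇒ 4
vd[0] add(0xa0,0x4f) -> 0xef
vd[1] add(0x57,0x56) -> 0xad
vd[2] add(0x94,0xb2) -> 0x146
vd[3] add(0x40,0x41) -> 0x81
vd[4] tail/keep -> 0x96
vd[5] tail/keep -> 0x31
vd[6] tail/keep -> 0x85
vd[7] tail/keep -> 0xfd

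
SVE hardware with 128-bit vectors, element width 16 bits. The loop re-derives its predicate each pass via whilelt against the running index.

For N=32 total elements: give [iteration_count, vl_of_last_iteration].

128-bit reg / 16-bit elem → 8 lanes
iterations = ceil(32/8) = 4; final-pass vl = 8

[iterations, last_vl] = [4, 8]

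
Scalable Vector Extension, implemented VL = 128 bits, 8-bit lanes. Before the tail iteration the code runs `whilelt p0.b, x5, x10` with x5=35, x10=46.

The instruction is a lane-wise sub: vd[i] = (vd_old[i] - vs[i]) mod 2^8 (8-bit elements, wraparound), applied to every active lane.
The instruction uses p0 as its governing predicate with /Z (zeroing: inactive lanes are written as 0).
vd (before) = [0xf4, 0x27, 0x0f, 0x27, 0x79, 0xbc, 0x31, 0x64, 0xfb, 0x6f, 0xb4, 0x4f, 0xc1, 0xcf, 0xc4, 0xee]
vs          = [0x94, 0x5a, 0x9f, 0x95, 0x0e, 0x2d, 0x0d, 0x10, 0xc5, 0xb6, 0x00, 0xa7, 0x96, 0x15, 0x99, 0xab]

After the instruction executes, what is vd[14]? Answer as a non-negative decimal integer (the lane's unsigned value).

vd[14] = 0

register lanes = 128/8 = 16
whilelt: lane j active iff 35+j < 46 → j < 11 → 11 active
lane  0: sub(0xf4,0x94) ⇒ 0x60
lane  1: sub(0x27,0x5a) ⇒ 0xcd
lane  2: sub(0x0f,0x9f) ⇒ 0x70
lane  3: sub(0x27,0x95) ⇒ 0x92
lane  4: sub(0x79,0x0e) ⇒ 0x6b
lane  5: sub(0xbc,0x2d) ⇒ 0x8f
lane  6: sub(0x31,0x0d) ⇒ 0x24
lane  7: sub(0x64,0x10) ⇒ 0x54
lane  8: sub(0xfb,0xc5) ⇒ 0x36
lane  9: sub(0x6f,0xb6) ⇒ 0xb9
lane 10: sub(0xb4,0x00) ⇒ 0xb4
lane 11: tail/zero ⇒ 0x00
lane 12: tail/zero ⇒ 0x00
lane 13: tail/zero ⇒ 0x00
lane 14: tail/zero ⇒ 0x00
lane 15: tail/zero ⇒ 0x00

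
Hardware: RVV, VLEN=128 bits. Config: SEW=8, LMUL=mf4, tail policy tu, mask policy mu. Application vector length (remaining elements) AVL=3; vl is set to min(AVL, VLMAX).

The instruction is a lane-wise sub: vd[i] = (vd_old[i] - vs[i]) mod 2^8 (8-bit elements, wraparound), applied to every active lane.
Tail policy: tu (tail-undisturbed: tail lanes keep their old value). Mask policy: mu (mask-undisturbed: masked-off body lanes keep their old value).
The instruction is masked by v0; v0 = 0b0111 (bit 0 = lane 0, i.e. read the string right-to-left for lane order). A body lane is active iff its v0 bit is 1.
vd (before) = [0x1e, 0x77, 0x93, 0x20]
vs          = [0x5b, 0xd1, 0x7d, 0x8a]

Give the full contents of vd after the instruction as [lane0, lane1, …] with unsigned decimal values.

vd = [195, 166, 22, 32]

VLMAX = VLEN×LMUL/SEW = 128×1/4/8 = 4
vl = min(AVL, VLMAX) = min(3, 4) = 3
lane  0: sub(0x1e,0x5b) ⇒ 0xc3
lane  1: sub(0x77,0xd1) ⇒ 0xa6
lane  2: sub(0x93,0x7d) ⇒ 0x16
lane  3: tail/keep ⇒ 0x20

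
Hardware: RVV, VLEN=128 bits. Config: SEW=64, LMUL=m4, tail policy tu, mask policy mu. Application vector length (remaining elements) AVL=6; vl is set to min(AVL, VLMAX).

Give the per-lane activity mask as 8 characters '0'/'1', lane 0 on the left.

VLMAX = VLEN×LMUL/SEW = 128×4/64 = 8
vl = min(AVL, VLMAX) = min(6, 8) = 6
bits (lane 0 leftmost): 11111100

predicate = 11111100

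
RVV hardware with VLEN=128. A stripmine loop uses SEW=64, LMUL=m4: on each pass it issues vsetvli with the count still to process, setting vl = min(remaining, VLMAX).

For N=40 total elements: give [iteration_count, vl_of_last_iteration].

[iterations, last_vl] = [5, 8]

VLMAX = (128 × 4) / 64 = 8 lanes
iterations = ceil(40/8) = 5; final-pass vl = 8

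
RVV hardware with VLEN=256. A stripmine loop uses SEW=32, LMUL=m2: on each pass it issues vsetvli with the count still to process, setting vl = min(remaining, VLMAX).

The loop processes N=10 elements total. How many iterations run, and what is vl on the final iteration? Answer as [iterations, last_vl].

[iterations, last_vl] = [1, 10]

VLMAX = VLEN×LMUL/SEW = 256×2/32 = 16
10 elements at 16/iter → 1 passes, remainder 10 on the last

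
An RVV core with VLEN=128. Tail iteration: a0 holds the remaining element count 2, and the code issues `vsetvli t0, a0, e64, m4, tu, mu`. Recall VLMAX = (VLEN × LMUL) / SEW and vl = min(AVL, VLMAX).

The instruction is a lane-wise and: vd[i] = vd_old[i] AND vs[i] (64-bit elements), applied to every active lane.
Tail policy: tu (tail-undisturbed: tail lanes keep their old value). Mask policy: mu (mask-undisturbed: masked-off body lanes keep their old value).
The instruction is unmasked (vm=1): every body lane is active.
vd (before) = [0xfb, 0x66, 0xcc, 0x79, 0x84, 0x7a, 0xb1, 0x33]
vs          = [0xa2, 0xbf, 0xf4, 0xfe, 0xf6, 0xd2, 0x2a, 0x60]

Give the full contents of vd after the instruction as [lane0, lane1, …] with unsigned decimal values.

VLMAX = (128 × 4) / 64 = 8 lanes
vl = min(AVL, VLMAX) = min(2, 8) = 2
  i=0: and(0xfb,0xa2) → 162
  i=1: and(0x66,0xbf) → 38
  i=2: tail/keep → 204
  i=3: tail/keep → 121
  i=4: tail/keep → 132
  i=5: tail/keep → 122
  i=6: tail/keep → 177
  i=7: tail/keep → 51

vd = [162, 38, 204, 121, 132, 122, 177, 51]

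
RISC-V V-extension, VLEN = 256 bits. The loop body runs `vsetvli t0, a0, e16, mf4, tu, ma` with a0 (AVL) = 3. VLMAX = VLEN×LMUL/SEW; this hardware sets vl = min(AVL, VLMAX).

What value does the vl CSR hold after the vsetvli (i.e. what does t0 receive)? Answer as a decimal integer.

vl = 3

VLMAX = (256 × 1/4) / 16 = 4 lanes
AVL=3 ≤ VLMAX=4, so vl = 3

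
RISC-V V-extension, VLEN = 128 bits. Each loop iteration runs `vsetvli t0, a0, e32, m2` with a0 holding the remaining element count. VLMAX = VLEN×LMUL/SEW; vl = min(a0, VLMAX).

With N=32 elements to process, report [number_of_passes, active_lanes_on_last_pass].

VLMAX = (128 × 2) / 32 = 8 lanes
32 elements at 8/iter → 4 passes, remainder 8 on the last

[iterations, last_vl] = [4, 8]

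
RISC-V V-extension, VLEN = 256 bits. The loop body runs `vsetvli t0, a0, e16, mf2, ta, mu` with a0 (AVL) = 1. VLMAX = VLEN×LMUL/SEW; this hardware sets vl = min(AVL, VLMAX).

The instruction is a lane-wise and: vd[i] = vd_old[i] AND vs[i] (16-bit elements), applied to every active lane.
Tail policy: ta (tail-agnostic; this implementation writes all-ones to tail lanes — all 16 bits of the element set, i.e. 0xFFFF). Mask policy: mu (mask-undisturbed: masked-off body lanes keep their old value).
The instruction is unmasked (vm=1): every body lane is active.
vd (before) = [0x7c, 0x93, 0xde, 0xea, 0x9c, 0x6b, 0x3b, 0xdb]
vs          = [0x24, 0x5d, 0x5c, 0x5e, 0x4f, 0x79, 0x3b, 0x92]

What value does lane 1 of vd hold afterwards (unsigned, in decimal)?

vd[1] = 65535

VLMAX = VLEN×LMUL/SEW = 256×1/2/16 = 8
vl = min(AVL, VLMAX) = min(1, 8) = 1
  i=0: and(0x7c,0x24) → 36
  i=1: tail/ones → 65535
  i=2: tail/ones → 65535
  i=3: tail/ones → 65535
  i=4: tail/ones → 65535
  i=5: tail/ones → 65535
  i=6: tail/ones → 65535
  i=7: tail/ones → 65535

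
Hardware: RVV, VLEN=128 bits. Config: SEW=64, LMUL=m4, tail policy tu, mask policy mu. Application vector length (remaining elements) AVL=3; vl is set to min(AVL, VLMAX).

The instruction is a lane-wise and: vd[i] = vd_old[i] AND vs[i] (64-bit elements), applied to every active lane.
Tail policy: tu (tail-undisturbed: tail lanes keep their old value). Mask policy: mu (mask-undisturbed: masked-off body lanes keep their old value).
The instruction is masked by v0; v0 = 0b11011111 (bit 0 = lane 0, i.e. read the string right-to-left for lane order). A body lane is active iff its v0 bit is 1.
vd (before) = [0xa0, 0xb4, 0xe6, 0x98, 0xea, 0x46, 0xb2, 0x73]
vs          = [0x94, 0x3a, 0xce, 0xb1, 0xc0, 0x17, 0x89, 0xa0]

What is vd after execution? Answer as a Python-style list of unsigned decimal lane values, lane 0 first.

vd = [128, 48, 198, 152, 234, 70, 178, 115]

lanes per group: 128·4/64 = 8
vl ← min(3, 8) = 3
  i=0: and(0xa0,0x94) → 128
  i=1: and(0xb4,0x3a) → 48
  i=2: and(0xe6,0xce) → 198
  i=3: tail/keep → 152
  i=4: tail/keep → 234
  i=5: tail/keep → 70
  i=6: tail/keep → 178
  i=7: tail/keep → 115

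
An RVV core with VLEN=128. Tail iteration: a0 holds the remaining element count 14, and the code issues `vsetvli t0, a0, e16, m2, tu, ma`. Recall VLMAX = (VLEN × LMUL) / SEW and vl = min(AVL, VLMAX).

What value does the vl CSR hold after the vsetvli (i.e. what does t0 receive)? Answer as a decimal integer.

VLMAX = VLEN×LMUL/SEW = 128×2/16 = 16
vl = min(AVL, VLMAX) = min(14, 16) = 14

vl = 14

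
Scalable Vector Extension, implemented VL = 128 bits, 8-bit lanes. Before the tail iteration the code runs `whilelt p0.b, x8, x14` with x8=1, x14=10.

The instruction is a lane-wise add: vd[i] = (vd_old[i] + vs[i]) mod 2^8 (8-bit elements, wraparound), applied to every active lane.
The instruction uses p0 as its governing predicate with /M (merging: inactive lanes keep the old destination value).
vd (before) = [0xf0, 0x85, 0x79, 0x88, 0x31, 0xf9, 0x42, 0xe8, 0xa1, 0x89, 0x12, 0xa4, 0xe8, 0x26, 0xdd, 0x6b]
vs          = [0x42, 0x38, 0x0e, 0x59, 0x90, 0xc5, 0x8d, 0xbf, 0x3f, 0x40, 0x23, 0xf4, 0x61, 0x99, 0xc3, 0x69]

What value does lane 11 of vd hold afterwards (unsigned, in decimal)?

lane count: 128 div 8 = 16
p0[j] = (1+j < 10); true for j=0..8 → 9 lanes set
lane  0: add(0xf0,0x42) ⇒ 0x32
lane  1: add(0x85,0x38) ⇒ 0xbd
lane  2: add(0x79,0x0e) ⇒ 0x87
lane  3: add(0x88,0x59) ⇒ 0xe1
lane  4: add(0x31,0x90) ⇒ 0xc1
lane  5: add(0xf9,0xc5) ⇒ 0xbe
lane  6: add(0x42,0x8d) ⇒ 0xcf
lane  7: add(0xe8,0xbf) ⇒ 0xa7
lane  8: add(0xa1,0x3f) ⇒ 0xe0
lane  9: tail/keep ⇒ 0x89
lane 10: tail/keep ⇒ 0x12
lane 11: tail/keep ⇒ 0xa4
lane 12: tail/keep ⇒ 0xe8
lane 13: tail/keep ⇒ 0x26
lane 14: tail/keep ⇒ 0xdd
lane 15: tail/keep ⇒ 0x6b

vd[11] = 164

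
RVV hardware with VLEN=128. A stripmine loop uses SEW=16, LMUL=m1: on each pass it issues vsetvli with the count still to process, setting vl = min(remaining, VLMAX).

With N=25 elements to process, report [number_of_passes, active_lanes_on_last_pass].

VLMAX = VLEN×LMUL/SEW = 128×1/16 = 8
iterations = ceil(25/8) = 4; final-pass vl = 1

[iterations, last_vl] = [4, 1]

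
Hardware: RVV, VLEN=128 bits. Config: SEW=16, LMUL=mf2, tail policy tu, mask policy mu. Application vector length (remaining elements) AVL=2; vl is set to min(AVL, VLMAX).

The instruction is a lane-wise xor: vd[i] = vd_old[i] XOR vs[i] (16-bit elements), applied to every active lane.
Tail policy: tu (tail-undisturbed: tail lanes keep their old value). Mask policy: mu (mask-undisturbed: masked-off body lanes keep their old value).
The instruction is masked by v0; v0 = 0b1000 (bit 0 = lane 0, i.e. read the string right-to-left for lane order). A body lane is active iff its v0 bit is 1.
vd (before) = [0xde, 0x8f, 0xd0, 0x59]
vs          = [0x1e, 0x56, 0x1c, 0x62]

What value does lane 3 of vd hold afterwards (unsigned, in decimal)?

vd[3] = 89

lanes per group: 128·1/2/16 = 4
vl = min(AVL, VLMAX) = min(2, 4) = 2
lane  0: mask-off/keep ⇒ 0xde
lane  1: mask-off/keep ⇒ 0x8f
lane  2: tail/keep ⇒ 0xd0
lane  3: tail/keep ⇒ 0x59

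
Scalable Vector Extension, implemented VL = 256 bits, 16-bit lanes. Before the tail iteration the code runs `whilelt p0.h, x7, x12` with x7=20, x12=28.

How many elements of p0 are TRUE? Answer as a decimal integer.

vl = 8

256-bit reg / 16-bit elem → 16 lanes
whilelt: lane j active iff 20+j < 28 → j < 8 → 8 active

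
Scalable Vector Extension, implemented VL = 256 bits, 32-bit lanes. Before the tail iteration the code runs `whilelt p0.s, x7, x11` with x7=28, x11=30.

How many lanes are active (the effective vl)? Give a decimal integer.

vl = 2

256-bit reg / 32-bit elem → 8 lanes
active while 28+j < 30, i.e. j ∈ [0,2) capped at 8 ⇒ 2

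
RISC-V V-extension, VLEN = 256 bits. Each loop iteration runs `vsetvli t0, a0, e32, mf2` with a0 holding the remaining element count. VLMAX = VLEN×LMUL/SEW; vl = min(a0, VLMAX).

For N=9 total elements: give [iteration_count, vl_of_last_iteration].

[iterations, last_vl] = [3, 1]

VLMAX = (256 × 1/2) / 32 = 4 lanes
9 elements at 4/iter → 3 passes, remainder 1 on the last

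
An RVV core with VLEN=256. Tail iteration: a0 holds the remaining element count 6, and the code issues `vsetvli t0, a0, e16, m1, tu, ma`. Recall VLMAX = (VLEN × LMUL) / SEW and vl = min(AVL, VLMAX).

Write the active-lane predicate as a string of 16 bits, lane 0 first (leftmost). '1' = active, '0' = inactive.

predicate = 1111110000000000

VLMAX = (256 × 1) / 16 = 16 lanes
vl = min(AVL, VLMAX) = min(6, 16) = 6
bits (lane 0 leftmost): 1111110000000000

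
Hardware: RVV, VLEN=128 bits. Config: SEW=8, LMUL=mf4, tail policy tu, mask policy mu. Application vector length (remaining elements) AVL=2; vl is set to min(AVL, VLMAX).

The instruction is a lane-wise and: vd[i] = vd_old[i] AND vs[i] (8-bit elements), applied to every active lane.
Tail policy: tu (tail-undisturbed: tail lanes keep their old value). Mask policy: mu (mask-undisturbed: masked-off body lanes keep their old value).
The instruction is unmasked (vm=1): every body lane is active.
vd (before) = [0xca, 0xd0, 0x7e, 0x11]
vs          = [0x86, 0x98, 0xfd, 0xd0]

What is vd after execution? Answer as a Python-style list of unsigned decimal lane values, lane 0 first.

vd = [130, 144, 126, 17]

VLMAX = VLEN×LMUL/SEW = 128×1/4/8 = 4
vl = min(AVL, VLMAX) = min(2, 4) = 2
vd[0] and(0xca,0x86) -> 0x82
vd[1] and(0xd0,0x98) -> 0x90
vd[2] tail/keep -> 0x7e
vd[3] tail/keep -> 0x11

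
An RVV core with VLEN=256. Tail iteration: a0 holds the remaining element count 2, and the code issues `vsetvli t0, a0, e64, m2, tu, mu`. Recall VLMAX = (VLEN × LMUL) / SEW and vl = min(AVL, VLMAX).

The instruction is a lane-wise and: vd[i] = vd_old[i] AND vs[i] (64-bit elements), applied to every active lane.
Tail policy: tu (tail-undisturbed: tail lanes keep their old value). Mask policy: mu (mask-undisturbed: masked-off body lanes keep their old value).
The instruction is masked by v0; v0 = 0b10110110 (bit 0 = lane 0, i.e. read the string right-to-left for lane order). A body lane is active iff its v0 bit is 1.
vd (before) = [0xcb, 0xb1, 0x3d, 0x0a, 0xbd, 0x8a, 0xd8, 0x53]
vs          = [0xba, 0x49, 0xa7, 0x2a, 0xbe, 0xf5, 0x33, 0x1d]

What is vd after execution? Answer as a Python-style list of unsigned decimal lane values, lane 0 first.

vd = [203, 1, 61, 10, 189, 138, 216, 83]

VLMAX = VLEN×LMUL/SEW = 256×2/64 = 8
vl = min(AVL, VLMAX) = min(2, 8) = 2
vd[0] mask-off/keep -> 0xcb
vd[1] and(0xb1,0x49) -> 0x01
vd[2] tail/keep -> 0x3d
vd[3] tail/keep -> 0x0a
vd[4] tail/keep -> 0xbd
vd[5] tail/keep -> 0x8a
vd[6] tail/keep -> 0xd8
vd[7] tail/keep -> 0x53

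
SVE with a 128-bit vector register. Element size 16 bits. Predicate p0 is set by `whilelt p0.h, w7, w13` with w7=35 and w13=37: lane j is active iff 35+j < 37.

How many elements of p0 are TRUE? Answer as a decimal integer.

lane count: 128 div 16 = 8
p0[j] = (35+j < 37); true for j=0..1 → 2 lanes set

vl = 2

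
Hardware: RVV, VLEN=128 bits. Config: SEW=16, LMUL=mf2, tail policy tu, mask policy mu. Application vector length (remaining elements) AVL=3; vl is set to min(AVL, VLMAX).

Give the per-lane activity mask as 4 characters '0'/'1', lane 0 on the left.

VLMAX = VLEN×LMUL/SEW = 128×1/2/16 = 4
vl = min(AVL, VLMAX) = min(3, 4) = 3
bits (lane 0 leftmost): 1110

predicate = 1110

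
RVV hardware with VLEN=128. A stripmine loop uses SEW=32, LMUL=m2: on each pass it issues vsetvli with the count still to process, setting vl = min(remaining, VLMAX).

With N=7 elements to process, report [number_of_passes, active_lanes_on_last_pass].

[iterations, last_vl] = [1, 7]

VLMAX = VLEN×LMUL/SEW = 128×2/32 = 8
7 elements at 8/iter → 1 passes, remainder 7 on the last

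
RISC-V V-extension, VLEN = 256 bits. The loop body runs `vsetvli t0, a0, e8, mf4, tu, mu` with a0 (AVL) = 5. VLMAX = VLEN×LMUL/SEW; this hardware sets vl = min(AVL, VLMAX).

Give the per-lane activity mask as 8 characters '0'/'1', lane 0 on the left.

lanes per group: 256·1/4/8 = 8
AVL=5 ≤ VLMAX=8, so vl = 5
bits (lane 0 leftmost): 11111000

predicate = 11111000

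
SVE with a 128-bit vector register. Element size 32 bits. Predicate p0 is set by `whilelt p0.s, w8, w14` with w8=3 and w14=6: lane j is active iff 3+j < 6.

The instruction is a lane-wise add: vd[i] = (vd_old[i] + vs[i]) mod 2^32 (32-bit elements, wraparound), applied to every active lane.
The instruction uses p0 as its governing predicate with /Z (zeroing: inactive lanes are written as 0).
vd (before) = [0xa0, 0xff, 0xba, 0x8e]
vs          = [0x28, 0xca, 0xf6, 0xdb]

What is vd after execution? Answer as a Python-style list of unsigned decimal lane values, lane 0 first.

vd = [200, 457, 432, 0]

register lanes = 128/32 = 4
whilelt: lane j active iff 3+j < 6 → j < 3 → 3 active
  i=0: add(0xa0,0x28) → 200
  i=1: add(0xff,0xca) → 457
  i=2: add(0xba,0xf6) → 432
  i=3: tail/zero → 0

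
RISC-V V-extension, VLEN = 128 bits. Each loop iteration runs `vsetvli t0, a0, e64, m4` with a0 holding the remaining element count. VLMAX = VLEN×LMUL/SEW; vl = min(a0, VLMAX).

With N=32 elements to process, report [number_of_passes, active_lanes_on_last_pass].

VLMAX = (128 × 4) / 64 = 8 lanes
iterations = ceil(32/8) = 4; final-pass vl = 8

[iterations, last_vl] = [4, 8]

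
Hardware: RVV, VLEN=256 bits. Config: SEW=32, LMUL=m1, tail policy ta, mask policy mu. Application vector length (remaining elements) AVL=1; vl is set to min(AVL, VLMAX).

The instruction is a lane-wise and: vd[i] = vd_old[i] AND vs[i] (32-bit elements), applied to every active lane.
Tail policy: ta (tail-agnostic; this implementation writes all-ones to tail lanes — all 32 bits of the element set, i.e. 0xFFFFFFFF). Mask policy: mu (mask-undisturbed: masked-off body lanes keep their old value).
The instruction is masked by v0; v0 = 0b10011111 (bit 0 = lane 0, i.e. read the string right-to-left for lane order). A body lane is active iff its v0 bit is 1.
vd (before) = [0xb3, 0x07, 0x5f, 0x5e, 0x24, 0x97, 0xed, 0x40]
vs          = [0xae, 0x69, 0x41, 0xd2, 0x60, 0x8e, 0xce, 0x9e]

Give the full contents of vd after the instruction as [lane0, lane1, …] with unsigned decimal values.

VLMAX = VLEN×LMUL/SEW = 256×1/32 = 8
vl = min(AVL, VLMAX) = min(1, 8) = 1
[0] and(0xb3,0xae) = 0xa2
[1] tail/ones = 0xffffffff
[2] tail/ones = 0xffffffff
[3] tail/ones = 0xffffffff
[4] tail/ones = 0xffffffff
[5] tail/ones = 0xffffffff
[6] tail/ones = 0xffffffff
[7] tail/ones = 0xffffffff

vd = [162, 4294967295, 4294967295, 4294967295, 4294967295, 4294967295, 4294967295, 4294967295]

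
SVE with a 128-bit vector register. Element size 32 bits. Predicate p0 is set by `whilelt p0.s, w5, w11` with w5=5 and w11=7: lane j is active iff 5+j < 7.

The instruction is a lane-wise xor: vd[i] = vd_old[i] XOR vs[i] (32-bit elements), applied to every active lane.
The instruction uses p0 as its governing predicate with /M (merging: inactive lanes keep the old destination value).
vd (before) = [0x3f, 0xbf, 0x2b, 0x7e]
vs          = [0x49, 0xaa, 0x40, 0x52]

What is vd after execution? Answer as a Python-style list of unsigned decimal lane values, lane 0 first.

lane count: 128 div 32 = 4
p0[j] = (5+j < 7); true for j=0..1 → 2 lanes set
vd[0] xor(0x3f,0x49) -> 0x76
vd[1] xor(0xbf,0xaa) -> 0x15
vd[2] tail/keep -> 0x2b
vd[3] tail/keep -> 0x7e

vd = [118, 21, 43, 126]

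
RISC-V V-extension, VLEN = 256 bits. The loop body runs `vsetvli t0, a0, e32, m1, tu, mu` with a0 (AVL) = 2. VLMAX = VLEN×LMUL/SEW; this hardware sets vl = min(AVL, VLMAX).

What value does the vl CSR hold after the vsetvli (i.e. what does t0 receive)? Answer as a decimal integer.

VLMAX = (256 × 1) / 32 = 8 lanes
vl = min(AVL, VLMAX) = min(2, 8) = 2

vl = 2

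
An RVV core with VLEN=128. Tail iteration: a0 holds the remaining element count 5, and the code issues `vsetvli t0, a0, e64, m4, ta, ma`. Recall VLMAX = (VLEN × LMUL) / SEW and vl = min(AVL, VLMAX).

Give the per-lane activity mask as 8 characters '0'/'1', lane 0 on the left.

predicate = 11111000

VLMAX = VLEN×LMUL/SEW = 128×4/64 = 8
vl ← min(5, 8) = 5
bits (lane 0 leftmost): 11111000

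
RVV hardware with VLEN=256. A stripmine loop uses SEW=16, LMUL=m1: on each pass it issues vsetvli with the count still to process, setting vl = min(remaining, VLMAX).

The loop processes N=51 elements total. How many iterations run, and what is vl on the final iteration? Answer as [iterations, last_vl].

[iterations, last_vl] = [4, 3]

VLMAX = (256 × 1) / 16 = 16 lanes
iterations = ceil(51/16) = 4; final-pass vl = 3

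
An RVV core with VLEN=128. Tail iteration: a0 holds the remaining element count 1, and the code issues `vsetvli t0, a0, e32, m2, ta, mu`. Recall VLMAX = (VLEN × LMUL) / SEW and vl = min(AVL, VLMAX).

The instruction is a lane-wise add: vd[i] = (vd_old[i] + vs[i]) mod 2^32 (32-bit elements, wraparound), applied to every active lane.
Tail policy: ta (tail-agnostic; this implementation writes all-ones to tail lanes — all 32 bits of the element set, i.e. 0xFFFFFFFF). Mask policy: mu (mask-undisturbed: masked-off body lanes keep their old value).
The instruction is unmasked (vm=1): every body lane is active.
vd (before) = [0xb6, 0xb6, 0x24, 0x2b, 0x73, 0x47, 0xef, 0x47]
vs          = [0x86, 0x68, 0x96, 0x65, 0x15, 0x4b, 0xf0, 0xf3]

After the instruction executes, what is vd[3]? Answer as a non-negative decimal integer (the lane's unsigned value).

VLMAX = (128 × 2) / 32 = 8 lanes
vl ← min(1, 8) = 1
[0] add(0xb6,0x86) = 0x13c
[1] tail/ones = 0xffffffff
[2] tail/ones = 0xffffffff
[3] tail/ones = 0xffffffff
[4] tail/ones = 0xffffffff
[5] tail/ones = 0xffffffff
[6] tail/ones = 0xffffffff
[7] tail/ones = 0xffffffff

vd[3] = 4294967295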